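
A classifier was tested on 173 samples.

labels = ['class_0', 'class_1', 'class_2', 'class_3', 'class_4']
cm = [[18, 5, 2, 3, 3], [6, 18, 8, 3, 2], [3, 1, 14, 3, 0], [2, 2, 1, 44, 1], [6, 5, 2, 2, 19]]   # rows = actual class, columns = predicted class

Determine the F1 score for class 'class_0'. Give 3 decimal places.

0.545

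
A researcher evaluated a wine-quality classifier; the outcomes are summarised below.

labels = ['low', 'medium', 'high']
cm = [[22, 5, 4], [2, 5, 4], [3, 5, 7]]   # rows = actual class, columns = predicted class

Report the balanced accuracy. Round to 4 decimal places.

0.5436

Balanced accuracy = mean of per-class recall.
  low: recall = 22/31 = 0.70968
  medium: recall = 5/11 = 0.45455
  high: recall = 7/15 = 0.46667
Mean = (0.70968 + 0.45455 + 0.46667) / 3 = 0.5436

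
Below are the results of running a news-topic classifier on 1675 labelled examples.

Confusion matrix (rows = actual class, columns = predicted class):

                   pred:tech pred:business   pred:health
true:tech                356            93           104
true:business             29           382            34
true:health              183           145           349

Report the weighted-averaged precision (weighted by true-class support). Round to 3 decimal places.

0.660

Per-class precision (TP/(TP+FP)):
  tech: TP=356, FP=29+183=212 → 356/568 = 0.6268
  business: TP=382, FP=93+145=238 → 382/620 = 0.6161
  health: TP=349, FP=104+34=138 → 349/487 = 0.7166
Weighted-precision = Σ (supportᵢ/N)·precisionᵢ with N=1675: (553/1675)·0.6268 + (445/1675)·0.6161 + (677/1675)·0.7166 = 0.660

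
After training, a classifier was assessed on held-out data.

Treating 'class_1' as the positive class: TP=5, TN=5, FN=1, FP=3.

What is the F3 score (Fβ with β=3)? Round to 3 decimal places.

0.806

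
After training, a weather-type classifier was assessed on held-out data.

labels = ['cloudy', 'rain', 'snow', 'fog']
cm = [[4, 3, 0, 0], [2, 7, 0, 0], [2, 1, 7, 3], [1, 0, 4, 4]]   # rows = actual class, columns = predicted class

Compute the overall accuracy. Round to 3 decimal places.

0.579

Accuracy = trace / total = (4+7+7+4=22) / 38 = 22/38 = 0.579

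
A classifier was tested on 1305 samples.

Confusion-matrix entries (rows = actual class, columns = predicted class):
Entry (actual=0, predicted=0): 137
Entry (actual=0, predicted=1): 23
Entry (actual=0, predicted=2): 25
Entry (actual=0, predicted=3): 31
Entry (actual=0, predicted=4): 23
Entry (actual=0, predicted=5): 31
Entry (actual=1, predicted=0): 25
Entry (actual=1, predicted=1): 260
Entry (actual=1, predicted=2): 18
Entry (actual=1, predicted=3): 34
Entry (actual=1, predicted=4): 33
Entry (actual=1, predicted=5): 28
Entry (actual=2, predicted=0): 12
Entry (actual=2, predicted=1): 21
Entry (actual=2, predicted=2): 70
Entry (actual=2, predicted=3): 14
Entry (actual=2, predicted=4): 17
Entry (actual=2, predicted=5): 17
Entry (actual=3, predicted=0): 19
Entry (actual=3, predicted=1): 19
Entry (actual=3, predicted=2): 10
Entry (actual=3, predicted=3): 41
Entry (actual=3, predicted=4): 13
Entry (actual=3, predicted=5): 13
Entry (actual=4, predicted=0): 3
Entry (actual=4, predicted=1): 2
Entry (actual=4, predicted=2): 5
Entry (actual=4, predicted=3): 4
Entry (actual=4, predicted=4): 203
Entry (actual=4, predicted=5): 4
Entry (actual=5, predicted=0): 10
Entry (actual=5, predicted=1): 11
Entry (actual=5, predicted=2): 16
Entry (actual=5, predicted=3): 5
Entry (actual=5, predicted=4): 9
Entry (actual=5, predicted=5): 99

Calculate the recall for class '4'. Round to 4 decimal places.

0.9186

One-vs-rest for '4': TP = diagonal; FP = other classes predicted '4'; FN = '4' predicted as other.
recall = TP/(TP+FN).
4: TP=203, FN=3+2+5+4+4=18 → 203/221 = 0.91855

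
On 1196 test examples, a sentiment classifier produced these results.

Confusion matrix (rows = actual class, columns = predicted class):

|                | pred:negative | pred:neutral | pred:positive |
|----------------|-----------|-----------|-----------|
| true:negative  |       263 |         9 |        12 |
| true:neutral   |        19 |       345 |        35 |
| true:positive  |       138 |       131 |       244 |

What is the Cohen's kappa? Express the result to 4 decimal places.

Observed agreement pₒ = trace/N = 852/1196 = 0.71237
Expected agreement pₑ = Σ (rowᵢ·colᵢ)/N² = (284·420 + 399·485 + 513·291)/1196² = 0.32304
κ = (pₒ − pₑ)/(1 − pₑ) = (0.71237 − 0.32304)/(1 − 0.32304) = 0.5751

0.5751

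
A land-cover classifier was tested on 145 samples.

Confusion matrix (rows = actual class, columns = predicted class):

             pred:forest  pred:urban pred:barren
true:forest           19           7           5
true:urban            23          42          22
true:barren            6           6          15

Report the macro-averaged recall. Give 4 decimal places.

Per-class recall (TP/(TP+FN)):
  forest: TP=19, FN=7+5=12 → 19/31 = 0.61290
  urban: TP=42, FN=23+22=45 → 42/87 = 0.48276
  barren: TP=15, FN=6+6=12 → 15/27 = 0.55556
Macro-recall = mean = (0.61290 + 0.48276 + 0.55556) / 3 = 0.5504

0.5504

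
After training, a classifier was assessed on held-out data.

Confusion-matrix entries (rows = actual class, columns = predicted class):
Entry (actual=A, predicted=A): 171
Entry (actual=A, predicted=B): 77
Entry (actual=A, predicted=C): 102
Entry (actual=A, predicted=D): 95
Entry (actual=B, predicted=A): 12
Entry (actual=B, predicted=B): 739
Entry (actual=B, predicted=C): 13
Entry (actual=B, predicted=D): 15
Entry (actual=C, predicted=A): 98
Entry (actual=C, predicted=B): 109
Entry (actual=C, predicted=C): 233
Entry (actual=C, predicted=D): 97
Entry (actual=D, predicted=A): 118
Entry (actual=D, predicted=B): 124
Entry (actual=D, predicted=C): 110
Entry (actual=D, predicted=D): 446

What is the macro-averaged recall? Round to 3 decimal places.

Per-class recall (TP/(TP+FN)):
  A: TP=171, FN=77+102+95=274 → 171/445 = 0.3843
  B: TP=739, FN=12+13+15=40 → 739/779 = 0.9487
  C: TP=233, FN=98+109+97=304 → 233/537 = 0.4339
  D: TP=446, FN=118+124+110=352 → 446/798 = 0.5589
Macro-recall = mean = (0.3843 + 0.9487 + 0.4339 + 0.5589) / 4 = 0.581

0.581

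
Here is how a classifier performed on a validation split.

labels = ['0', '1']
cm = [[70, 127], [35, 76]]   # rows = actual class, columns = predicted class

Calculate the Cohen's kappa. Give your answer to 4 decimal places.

0.0339

Observed agreement pₒ = trace/N = 146/308 = 0.47403
Expected agreement pₑ = Σ (rowᵢ·colᵢ)/N² = (197·105 + 111·203)/308² = 0.45558
κ = (pₒ − pₑ)/(1 − pₑ) = (0.47403 − 0.45558)/(1 − 0.45558) = 0.0339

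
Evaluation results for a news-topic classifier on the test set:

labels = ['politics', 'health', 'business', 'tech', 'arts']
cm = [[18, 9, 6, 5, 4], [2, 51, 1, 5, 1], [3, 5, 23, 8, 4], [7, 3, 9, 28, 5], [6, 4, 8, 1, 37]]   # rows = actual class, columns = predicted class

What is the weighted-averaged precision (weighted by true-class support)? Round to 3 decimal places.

0.617

Per-class precision (TP/(TP+FP)):
  politics: TP=18, FP=2+3+7+6=18 → 18/36 = 0.5000
  health: TP=51, FP=9+5+3+4=21 → 51/72 = 0.7083
  business: TP=23, FP=6+1+9+8=24 → 23/47 = 0.4894
  tech: TP=28, FP=5+5+8+1=19 → 28/47 = 0.5957
  arts: TP=37, FP=4+1+4+5=14 → 37/51 = 0.7255
Weighted-precision = Σ (supportᵢ/N)·precisionᵢ with N=253: (42/253)·0.5000 + (60/253)·0.7083 + (43/253)·0.4894 + (52/253)·0.5957 + (56/253)·0.7255 = 0.617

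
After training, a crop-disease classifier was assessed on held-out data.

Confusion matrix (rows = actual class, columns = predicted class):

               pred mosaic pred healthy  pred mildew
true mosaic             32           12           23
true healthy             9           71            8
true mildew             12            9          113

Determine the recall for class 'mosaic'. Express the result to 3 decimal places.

0.478

Take TP from the diagonal, FP from the rest of the 'mosaic' prediction marginal, FN from the rest of the 'mosaic' actual marginal.
recall = TP/(TP+FN).
mosaic: TP=32, FN=12+23=35 → 32/67 = 0.4776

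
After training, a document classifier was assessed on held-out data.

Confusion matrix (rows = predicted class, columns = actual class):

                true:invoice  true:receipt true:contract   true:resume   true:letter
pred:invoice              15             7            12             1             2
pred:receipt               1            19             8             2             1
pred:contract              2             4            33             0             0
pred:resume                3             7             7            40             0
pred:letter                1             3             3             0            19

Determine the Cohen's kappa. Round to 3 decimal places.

0.574

Observed agreement pₒ = trace/N = 126/190 = 0.6632
Expected agreement pₑ = Σ (rowᵢ·colᵢ)/N² = (22·37 + 40·31 + 63·39 + 43·57 + 22·26)/190² = 0.2087
κ = (pₒ − pₑ)/(1 − pₑ) = (0.6632 − 0.2087)/(1 − 0.2087) = 0.574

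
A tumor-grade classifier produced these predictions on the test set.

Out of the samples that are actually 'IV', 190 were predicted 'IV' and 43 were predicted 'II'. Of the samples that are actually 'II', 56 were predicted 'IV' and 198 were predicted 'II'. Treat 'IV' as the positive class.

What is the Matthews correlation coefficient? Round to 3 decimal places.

MCC = (TP·TN − FP·FN) / √((TP+FP)(TP+FN)(TN+FP)(TN+FN))
Numerator = 190·198 − 56·43 = 35212
Denominator = √(246·233·254·241) = √3508664052 = 59233.9772
MCC = 35212 / 59233.9772 = 0.594

0.594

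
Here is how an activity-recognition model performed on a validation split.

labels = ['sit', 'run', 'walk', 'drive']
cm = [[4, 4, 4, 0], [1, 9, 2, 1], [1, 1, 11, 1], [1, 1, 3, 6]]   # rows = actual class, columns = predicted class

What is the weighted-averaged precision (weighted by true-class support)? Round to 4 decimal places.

0.6121

Per-class precision (TP/(TP+FP)):
  sit: TP=4, FP=1+1+1=3 → 4/7 = 0.57143
  run: TP=9, FP=4+1+1=6 → 9/15 = 0.60000
  walk: TP=11, FP=4+2+3=9 → 11/20 = 0.55000
  drive: TP=6, FP=0+1+1=2 → 6/8 = 0.75000
Weighted-precision = Σ (supportᵢ/N)·precisionᵢ with N=50: (12/50)·0.57143 + (13/50)·0.60000 + (14/50)·0.55000 + (11/50)·0.75000 = 0.6121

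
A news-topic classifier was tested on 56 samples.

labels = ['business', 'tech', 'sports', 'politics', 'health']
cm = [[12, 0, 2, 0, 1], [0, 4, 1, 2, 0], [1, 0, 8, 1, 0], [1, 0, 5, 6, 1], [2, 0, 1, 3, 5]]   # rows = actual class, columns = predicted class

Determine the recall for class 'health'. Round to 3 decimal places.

Treat 'health' as positive and all other classes as negative.
recall = TP/(TP+FN).
health: TP=5, FN=2+0+1+3=6 → 5/11 = 0.4545

0.455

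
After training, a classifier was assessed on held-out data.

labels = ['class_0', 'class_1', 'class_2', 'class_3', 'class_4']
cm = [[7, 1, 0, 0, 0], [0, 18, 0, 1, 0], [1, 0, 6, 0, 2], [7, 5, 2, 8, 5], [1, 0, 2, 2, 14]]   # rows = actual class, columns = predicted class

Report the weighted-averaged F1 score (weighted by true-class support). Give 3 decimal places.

Per-class F1 score (2·TP/(2·TP+FP+FN)):
  class_0: TP=7, FP=0+1+7+1=9, FN=1+0+0+0=1 → 14/24 = 0.5833
  class_1: TP=18, FP=1+0+5+0=6, FN=0+0+1+0=1 → 36/43 = 0.8372
  class_2: TP=6, FP=0+0+2+2=4, FN=1+0+0+2=3 → 12/19 = 0.6316
  class_3: TP=8, FP=0+1+0+2=3, FN=7+5+2+5=19 → 16/38 = 0.4211
  class_4: TP=14, FP=0+0+2+5=7, FN=1+0+2+2=5 → 28/40 = 0.7000
Weighted-F1 score = Σ (supportᵢ/N)·F1 scoreᵢ with N=82: (8/82)·0.5833 + (19/82)·0.8372 + (9/82)·0.6316 + (27/82)·0.4211 + (19/82)·0.7000 = 0.621

0.621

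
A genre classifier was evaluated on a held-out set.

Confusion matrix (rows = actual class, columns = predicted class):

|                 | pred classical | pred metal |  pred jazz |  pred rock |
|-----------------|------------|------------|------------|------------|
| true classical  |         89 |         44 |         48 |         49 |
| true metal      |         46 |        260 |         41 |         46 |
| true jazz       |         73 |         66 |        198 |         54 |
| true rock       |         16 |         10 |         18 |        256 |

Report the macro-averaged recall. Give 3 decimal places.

0.602

Per-class recall (TP/(TP+FN)):
  classical: TP=89, FN=44+48+49=141 → 89/230 = 0.3870
  metal: TP=260, FN=46+41+46=133 → 260/393 = 0.6616
  jazz: TP=198, FN=73+66+54=193 → 198/391 = 0.5064
  rock: TP=256, FN=16+10+18=44 → 256/300 = 0.8533
Macro-recall = mean = (0.3870 + 0.6616 + 0.5064 + 0.8533) / 4 = 0.602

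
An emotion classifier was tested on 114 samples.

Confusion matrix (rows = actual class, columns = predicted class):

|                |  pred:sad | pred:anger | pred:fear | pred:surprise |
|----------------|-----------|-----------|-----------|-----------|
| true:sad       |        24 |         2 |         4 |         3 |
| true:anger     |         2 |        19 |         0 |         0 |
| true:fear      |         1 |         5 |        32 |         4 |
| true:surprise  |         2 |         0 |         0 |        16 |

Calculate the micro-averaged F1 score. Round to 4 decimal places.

0.7982

Micro-averaging pools counts across classes: ΣTP=91, ΣFP=23, ΣFN=23.
Micro-F1 score = 2·TP/(2·TP+FP+FN) on pooled counts = 0.7982 (equals overall accuracy in single-label multiclass).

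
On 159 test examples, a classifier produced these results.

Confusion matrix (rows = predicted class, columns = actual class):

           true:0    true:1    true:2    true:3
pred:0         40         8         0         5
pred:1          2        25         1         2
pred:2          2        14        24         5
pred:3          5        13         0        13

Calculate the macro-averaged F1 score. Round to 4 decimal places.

0.6225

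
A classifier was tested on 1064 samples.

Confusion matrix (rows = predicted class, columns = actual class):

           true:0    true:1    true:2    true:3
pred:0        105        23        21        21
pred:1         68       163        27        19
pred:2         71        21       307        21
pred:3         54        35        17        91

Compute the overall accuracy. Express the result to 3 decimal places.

Accuracy = trace / total = (105+163+307+91=666) / 1064 = 666/1064 = 0.626

0.626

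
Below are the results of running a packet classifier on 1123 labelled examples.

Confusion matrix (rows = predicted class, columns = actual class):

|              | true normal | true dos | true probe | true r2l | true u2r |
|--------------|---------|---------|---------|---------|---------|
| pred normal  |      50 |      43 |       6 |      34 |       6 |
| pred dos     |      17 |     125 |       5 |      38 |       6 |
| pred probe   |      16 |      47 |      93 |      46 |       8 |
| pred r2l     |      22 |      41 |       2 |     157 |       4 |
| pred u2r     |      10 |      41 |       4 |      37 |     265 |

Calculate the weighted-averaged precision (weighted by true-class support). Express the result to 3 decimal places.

0.637

Per-class precision (TP/(TP+FP)):
  normal: TP=50, FP=43+6+34+6=89 → 50/139 = 0.3597
  dos: TP=125, FP=17+5+38+6=66 → 125/191 = 0.6545
  probe: TP=93, FP=16+47+46+8=117 → 93/210 = 0.4429
  r2l: TP=157, FP=22+41+2+4=69 → 157/226 = 0.6947
  u2r: TP=265, FP=10+41+4+37=92 → 265/357 = 0.7423
Weighted-precision = Σ (supportᵢ/N)·precisionᵢ with N=1123: (115/1123)·0.3597 + (297/1123)·0.6545 + (110/1123)·0.4429 + (312/1123)·0.6947 + (289/1123)·0.7423 = 0.637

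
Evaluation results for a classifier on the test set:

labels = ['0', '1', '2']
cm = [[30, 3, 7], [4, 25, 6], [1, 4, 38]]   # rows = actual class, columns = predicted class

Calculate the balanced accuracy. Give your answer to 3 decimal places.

0.783

Balanced accuracy = mean of per-class recall.
  0: recall = 30/40 = 0.7500
  1: recall = 25/35 = 0.7143
  2: recall = 38/43 = 0.8837
Mean = (0.7500 + 0.7143 + 0.8837) / 3 = 0.783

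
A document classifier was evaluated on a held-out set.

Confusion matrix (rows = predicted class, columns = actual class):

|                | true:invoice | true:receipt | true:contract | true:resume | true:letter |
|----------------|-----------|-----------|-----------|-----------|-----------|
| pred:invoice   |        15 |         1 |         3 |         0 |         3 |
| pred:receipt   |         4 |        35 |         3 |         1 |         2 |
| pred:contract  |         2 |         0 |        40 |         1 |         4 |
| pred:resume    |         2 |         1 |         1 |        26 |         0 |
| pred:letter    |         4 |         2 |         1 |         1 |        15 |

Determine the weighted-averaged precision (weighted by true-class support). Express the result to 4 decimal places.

Per-class precision (TP/(TP+FP)):
  invoice: TP=15, FP=1+3+0+3=7 → 15/22 = 0.68182
  receipt: TP=35, FP=4+3+1+2=10 → 35/45 = 0.77778
  contract: TP=40, FP=2+0+1+4=7 → 40/47 = 0.85106
  resume: TP=26, FP=2+1+1+0=4 → 26/30 = 0.86667
  letter: TP=15, FP=4+2+1+1=8 → 15/23 = 0.65217
Weighted-precision = Σ (supportᵢ/N)·precisionᵢ with N=167: (27/167)·0.68182 + (39/167)·0.77778 + (48/167)·0.85106 + (29/167)·0.86667 + (24/167)·0.65217 = 0.7807

0.7807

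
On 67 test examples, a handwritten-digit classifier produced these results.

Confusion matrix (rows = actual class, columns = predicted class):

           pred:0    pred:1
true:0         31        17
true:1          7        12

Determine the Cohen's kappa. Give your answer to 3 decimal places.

Observed agreement pₒ = trace/N = 43/67 = 0.6418
Expected agreement pₑ = Σ (rowᵢ·colᵢ)/N² = (48·38 + 19·29)/67² = 0.5291
κ = (pₒ − pₑ)/(1 − pₑ) = (0.6418 − 0.5291)/(1 − 0.5291) = 0.239

0.239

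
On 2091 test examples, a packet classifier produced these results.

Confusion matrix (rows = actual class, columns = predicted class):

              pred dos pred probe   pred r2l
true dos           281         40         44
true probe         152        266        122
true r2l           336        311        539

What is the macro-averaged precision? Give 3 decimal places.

Per-class precision (TP/(TP+FP)):
  dos: TP=281, FP=152+336=488 → 281/769 = 0.3654
  probe: TP=266, FP=40+311=351 → 266/617 = 0.4311
  r2l: TP=539, FP=44+122=166 → 539/705 = 0.7645
Macro-precision = mean = (0.3654 + 0.4311 + 0.7645) / 3 = 0.520

0.520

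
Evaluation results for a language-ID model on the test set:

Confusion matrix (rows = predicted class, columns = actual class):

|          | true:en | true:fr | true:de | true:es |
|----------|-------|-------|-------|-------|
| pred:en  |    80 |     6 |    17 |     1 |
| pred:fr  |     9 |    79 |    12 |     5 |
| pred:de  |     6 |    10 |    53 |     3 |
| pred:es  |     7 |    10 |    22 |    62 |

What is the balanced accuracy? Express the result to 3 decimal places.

Balanced accuracy = mean of per-class recall.
  en: recall = 80/102 = 0.7843
  fr: recall = 79/105 = 0.7524
  de: recall = 53/104 = 0.5096
  es: recall = 62/71 = 0.8732
Mean = (0.7843 + 0.7524 + 0.5096 + 0.8732) / 4 = 0.730

0.730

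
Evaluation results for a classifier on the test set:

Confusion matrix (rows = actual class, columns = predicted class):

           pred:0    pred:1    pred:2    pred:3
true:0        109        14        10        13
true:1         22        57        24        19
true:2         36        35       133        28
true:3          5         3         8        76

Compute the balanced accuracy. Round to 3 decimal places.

0.653

Balanced accuracy = mean of per-class recall.
  0: recall = 109/146 = 0.7466
  1: recall = 57/122 = 0.4672
  2: recall = 133/232 = 0.5733
  3: recall = 76/92 = 0.8261
Mean = (0.7466 + 0.4672 + 0.5733 + 0.8261) / 4 = 0.653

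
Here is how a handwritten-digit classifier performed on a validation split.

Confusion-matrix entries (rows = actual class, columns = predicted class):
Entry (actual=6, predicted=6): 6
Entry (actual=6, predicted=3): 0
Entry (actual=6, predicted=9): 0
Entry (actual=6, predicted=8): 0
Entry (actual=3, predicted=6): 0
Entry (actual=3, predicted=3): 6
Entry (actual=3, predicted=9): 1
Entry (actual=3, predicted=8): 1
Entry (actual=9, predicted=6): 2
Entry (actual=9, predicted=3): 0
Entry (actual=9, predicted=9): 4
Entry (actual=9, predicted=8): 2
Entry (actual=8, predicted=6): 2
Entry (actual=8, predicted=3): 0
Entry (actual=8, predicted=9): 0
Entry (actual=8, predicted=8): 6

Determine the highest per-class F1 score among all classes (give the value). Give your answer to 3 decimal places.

0.857

Per-class F1 score (2·TP/(2·TP+FP+FN)):
  6: TP=6, FP=0+2+2=4, FN=0+0+0=0 → 12/16 = 0.7500
  3: TP=6, FP=0+0+0=0, FN=0+1+1=2 → 12/14 = 0.8571
  9: TP=4, FP=0+1+0=1, FN=2+0+2=4 → 8/13 = 0.6154
  8: TP=6, FP=0+1+2=3, FN=2+0+0=2 → 12/17 = 0.7059
Highest is class '3' with F1 score = 0.857.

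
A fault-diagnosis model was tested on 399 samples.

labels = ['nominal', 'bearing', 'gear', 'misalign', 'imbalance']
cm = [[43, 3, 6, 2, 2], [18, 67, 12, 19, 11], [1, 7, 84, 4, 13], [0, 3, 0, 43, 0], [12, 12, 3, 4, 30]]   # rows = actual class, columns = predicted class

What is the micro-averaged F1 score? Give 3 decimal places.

0.669

Micro-averaging pools counts across classes: ΣTP=267, ΣFP=132, ΣFN=132.
Micro-F1 score = 2·TP/(2·TP+FP+FN) on pooled counts = 0.669 (equals overall accuracy in single-label multiclass).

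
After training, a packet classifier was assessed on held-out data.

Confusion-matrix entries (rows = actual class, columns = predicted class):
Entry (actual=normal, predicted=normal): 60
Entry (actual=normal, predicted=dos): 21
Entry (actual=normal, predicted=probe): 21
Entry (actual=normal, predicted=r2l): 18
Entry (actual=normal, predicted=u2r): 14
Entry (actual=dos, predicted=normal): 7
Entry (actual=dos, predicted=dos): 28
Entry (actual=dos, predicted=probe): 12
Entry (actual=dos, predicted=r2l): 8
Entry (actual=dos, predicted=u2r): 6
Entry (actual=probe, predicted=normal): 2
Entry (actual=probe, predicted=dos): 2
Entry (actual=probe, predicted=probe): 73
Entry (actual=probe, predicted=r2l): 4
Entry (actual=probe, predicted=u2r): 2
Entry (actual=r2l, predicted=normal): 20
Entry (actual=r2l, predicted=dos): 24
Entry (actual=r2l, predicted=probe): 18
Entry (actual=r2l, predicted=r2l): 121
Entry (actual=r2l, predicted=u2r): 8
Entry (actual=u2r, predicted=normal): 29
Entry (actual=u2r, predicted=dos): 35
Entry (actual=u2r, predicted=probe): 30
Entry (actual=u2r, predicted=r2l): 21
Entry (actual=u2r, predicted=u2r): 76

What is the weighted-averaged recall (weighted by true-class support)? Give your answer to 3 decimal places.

Per-class recall (TP/(TP+FN)):
  normal: TP=60, FN=21+21+18+14=74 → 60/134 = 0.4478
  dos: TP=28, FN=7+12+8+6=33 → 28/61 = 0.4590
  probe: TP=73, FN=2+2+4+2=10 → 73/83 = 0.8795
  r2l: TP=121, FN=20+24+18+8=70 → 121/191 = 0.6335
  u2r: TP=76, FN=29+35+30+21=115 → 76/191 = 0.3979
Weighted-recall = Σ (supportᵢ/N)·recallᵢ with N=660: (134/660)·0.4478 + (61/660)·0.4590 + (83/660)·0.8795 + (191/660)·0.6335 + (191/660)·0.3979 = 0.542

0.542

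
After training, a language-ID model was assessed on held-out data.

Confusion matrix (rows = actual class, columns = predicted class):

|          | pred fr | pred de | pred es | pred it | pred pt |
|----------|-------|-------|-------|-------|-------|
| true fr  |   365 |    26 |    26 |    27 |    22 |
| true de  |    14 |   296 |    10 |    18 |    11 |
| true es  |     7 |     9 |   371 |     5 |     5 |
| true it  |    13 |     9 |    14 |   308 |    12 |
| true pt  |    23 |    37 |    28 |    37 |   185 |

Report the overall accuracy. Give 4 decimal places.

Accuracy = trace / total = (365+296+371+308+185=1525) / 1878 = 1525/1878 = 0.8120

0.8120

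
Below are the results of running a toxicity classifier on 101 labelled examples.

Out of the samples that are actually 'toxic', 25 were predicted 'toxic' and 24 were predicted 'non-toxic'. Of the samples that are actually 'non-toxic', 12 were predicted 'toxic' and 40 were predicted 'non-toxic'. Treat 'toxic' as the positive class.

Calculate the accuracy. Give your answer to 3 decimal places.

Accuracy = (TP+TN)/N = (25+40)/101 = 0.644

0.644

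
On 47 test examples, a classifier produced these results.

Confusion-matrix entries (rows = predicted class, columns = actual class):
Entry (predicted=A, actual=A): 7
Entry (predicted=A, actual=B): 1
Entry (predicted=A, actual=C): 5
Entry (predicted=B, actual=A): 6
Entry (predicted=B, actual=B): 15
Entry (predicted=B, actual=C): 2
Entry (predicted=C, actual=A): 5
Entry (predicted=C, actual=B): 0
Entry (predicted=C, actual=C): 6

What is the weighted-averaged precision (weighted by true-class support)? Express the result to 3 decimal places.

Per-class precision (TP/(TP+FP)):
  A: TP=7, FP=1+5=6 → 7/13 = 0.5385
  B: TP=15, FP=6+2=8 → 15/23 = 0.6522
  C: TP=6, FP=5+0=5 → 6/11 = 0.5455
Weighted-precision = Σ (supportᵢ/N)·precisionᵢ with N=47: (18/47)·0.5385 + (16/47)·0.6522 + (13/47)·0.5455 = 0.579

0.579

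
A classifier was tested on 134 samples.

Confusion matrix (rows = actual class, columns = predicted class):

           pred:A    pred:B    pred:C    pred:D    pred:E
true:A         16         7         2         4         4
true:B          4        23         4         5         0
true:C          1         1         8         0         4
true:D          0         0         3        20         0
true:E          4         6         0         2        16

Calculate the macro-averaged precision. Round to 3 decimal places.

0.609

Per-class precision (TP/(TP+FP)):
  A: TP=16, FP=4+1+0+4=9 → 16/25 = 0.6400
  B: TP=23, FP=7+1+0+6=14 → 23/37 = 0.6216
  C: TP=8, FP=2+4+3+0=9 → 8/17 = 0.4706
  D: TP=20, FP=4+5+0+2=11 → 20/31 = 0.6452
  E: TP=16, FP=4+0+4+0=8 → 16/24 = 0.6667
Macro-precision = mean = (0.6400 + 0.6216 + 0.4706 + 0.6452 + 0.6667) / 5 = 0.609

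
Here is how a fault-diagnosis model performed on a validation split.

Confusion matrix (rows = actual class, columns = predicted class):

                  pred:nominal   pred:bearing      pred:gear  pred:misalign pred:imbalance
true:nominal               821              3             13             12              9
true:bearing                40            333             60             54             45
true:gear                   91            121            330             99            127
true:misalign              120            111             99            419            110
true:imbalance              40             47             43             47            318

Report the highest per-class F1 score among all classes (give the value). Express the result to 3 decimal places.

Per-class F1 score (2·TP/(2·TP+FP+FN)):
  nominal: TP=821, FP=40+91+120+40=291, FN=3+13+12+9=37 → 1642/1970 = 0.8335
  bearing: TP=333, FP=3+121+111+47=282, FN=40+60+54+45=199 → 666/1147 = 0.5806
  gear: TP=330, FP=13+60+99+43=215, FN=91+121+99+127=438 → 660/1313 = 0.5027
  misalign: TP=419, FP=12+54+99+47=212, FN=120+111+99+110=440 → 838/1490 = 0.5624
  imbalance: TP=318, FP=9+45+127+110=291, FN=40+47+43+47=177 → 636/1104 = 0.5761
Highest is class 'nominal' with F1 score = 0.834.

0.834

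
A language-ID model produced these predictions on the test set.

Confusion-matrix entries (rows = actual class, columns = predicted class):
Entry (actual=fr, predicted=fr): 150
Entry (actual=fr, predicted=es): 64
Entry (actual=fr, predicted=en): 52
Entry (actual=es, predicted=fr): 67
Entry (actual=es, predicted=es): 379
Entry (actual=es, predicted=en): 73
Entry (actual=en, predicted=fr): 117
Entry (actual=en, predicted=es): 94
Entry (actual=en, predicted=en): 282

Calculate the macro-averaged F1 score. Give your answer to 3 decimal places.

Per-class F1 score (2·TP/(2·TP+FP+FN)):
  fr: TP=150, FP=67+117=184, FN=64+52=116 → 300/600 = 0.5000
  es: TP=379, FP=64+94=158, FN=67+73=140 → 758/1056 = 0.7178
  en: TP=282, FP=52+73=125, FN=117+94=211 → 564/900 = 0.6267
Macro-F1 score = mean = (0.5000 + 0.7178 + 0.6267) / 3 = 0.615

0.615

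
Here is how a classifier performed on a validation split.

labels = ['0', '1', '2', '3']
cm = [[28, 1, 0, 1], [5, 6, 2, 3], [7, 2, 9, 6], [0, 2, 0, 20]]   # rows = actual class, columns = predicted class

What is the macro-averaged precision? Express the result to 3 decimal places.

0.683

Per-class precision (TP/(TP+FP)):
  0: TP=28, FP=5+7+0=12 → 28/40 = 0.7000
  1: TP=6, FP=1+2+2=5 → 6/11 = 0.5455
  2: TP=9, FP=0+2+0=2 → 9/11 = 0.8182
  3: TP=20, FP=1+3+6=10 → 20/30 = 0.6667
Macro-precision = mean = (0.7000 + 0.5455 + 0.8182 + 0.6667) / 4 = 0.683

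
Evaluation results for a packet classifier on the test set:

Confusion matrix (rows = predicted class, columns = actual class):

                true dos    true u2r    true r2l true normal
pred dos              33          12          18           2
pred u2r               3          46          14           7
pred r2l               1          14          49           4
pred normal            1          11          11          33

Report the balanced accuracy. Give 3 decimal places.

0.668

Balanced accuracy = mean of per-class recall.
  dos: recall = 33/38 = 0.8684
  u2r: recall = 46/83 = 0.5542
  r2l: recall = 49/92 = 0.5326
  normal: recall = 33/46 = 0.7174
Mean = (0.8684 + 0.5542 + 0.5326 + 0.7174) / 4 = 0.668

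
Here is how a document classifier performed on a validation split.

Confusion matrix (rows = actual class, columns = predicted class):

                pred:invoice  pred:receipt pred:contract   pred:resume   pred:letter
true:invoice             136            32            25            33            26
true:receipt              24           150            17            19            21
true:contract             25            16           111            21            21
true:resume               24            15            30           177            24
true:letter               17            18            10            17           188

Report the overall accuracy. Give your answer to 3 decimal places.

0.637

Accuracy = trace / total = (136+150+111+177+188=762) / 1197 = 762/1197 = 0.637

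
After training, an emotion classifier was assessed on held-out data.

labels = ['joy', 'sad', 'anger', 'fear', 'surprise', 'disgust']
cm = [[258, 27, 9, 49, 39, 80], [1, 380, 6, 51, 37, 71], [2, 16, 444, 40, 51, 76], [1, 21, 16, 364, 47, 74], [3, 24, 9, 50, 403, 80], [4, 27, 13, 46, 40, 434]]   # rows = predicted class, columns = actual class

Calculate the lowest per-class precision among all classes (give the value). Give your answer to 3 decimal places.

Per-class precision (TP/(TP+FP)):
  joy: TP=258, FP=27+9+49+39+80=204 → 258/462 = 0.5584
  sad: TP=380, FP=1+6+51+37+71=166 → 380/546 = 0.6960
  anger: TP=444, FP=2+16+40+51+76=185 → 444/629 = 0.7059
  fear: TP=364, FP=1+21+16+47+74=159 → 364/523 = 0.6960
  surprise: TP=403, FP=3+24+9+50+80=166 → 403/569 = 0.7083
  disgust: TP=434, FP=4+27+13+46+40=130 → 434/564 = 0.7695
Lowest is class 'joy' with precision = 0.558.

0.558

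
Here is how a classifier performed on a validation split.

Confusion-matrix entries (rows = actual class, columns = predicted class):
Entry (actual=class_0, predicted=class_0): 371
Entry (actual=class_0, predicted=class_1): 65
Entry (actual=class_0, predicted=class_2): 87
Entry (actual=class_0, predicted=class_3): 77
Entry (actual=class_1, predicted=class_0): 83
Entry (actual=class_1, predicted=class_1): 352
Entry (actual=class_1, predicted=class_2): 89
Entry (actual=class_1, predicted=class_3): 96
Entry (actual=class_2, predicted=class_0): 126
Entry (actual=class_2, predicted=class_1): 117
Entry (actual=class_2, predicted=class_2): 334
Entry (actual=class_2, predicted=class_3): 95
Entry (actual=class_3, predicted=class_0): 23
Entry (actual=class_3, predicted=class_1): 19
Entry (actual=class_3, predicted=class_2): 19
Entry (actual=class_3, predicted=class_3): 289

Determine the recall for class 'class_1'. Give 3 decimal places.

Take TP from the diagonal, FP from the rest of the 'class_1' prediction marginal, FN from the rest of the 'class_1' actual marginal.
recall = TP/(TP+FN).
class_1: TP=352, FN=83+89+96=268 → 352/620 = 0.5677

0.568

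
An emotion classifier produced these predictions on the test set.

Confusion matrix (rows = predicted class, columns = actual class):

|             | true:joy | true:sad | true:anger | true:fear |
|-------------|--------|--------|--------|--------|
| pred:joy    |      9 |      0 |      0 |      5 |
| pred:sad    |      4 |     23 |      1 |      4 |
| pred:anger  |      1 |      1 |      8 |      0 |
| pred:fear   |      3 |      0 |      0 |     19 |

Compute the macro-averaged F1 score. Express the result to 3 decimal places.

0.751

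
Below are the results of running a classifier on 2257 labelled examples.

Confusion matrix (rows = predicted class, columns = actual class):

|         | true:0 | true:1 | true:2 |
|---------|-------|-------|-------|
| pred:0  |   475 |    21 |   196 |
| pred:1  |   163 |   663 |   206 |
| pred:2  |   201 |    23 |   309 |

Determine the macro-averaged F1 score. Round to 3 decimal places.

0.627

Per-class F1 score (2·TP/(2·TP+FP+FN)):
  0: TP=475, FP=21+196=217, FN=163+201=364 → 950/1531 = 0.6205
  1: TP=663, FP=163+206=369, FN=21+23=44 → 1326/1739 = 0.7625
  2: TP=309, FP=201+23=224, FN=196+206=402 → 618/1244 = 0.4968
Macro-F1 score = mean = (0.6205 + 0.7625 + 0.4968) / 3 = 0.627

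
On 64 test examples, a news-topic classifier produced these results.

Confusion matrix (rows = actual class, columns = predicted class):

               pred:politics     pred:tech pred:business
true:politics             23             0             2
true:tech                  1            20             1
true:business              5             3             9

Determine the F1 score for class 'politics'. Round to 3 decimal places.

Take TP from the diagonal, FP from the rest of the 'politics' prediction marginal, FN from the rest of the 'politics' actual marginal.
F1 score = 2·TP/(2·TP+FP+FN).
politics: TP=23, FP=1+5=6, FN=0+2=2 → 46/54 = 0.8519

0.852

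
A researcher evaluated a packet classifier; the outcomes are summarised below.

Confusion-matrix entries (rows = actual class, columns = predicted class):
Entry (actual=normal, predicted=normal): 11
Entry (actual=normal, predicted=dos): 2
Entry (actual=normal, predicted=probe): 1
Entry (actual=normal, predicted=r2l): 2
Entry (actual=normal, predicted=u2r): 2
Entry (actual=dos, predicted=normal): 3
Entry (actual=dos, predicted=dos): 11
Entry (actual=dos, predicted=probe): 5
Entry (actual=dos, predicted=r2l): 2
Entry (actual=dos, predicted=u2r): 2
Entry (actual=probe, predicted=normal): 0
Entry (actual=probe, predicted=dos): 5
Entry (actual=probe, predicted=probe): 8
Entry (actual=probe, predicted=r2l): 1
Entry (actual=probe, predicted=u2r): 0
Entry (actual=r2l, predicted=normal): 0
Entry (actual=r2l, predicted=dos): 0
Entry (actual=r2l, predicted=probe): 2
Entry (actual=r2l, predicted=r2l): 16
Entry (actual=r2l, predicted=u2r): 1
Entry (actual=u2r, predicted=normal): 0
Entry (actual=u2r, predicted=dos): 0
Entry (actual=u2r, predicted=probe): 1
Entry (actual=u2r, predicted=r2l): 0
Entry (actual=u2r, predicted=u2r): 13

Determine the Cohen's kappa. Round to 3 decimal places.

0.588

Observed agreement pₒ = trace/N = 59/88 = 0.6705
Expected agreement pₑ = Σ (rowᵢ·colᵢ)/N² = (18·14 + 23·18 + 14·17 + 19·21 + 14·18)/88² = 0.2008
κ = (pₒ − pₑ)/(1 − pₑ) = (0.6705 − 0.2008)/(1 − 0.2008) = 0.588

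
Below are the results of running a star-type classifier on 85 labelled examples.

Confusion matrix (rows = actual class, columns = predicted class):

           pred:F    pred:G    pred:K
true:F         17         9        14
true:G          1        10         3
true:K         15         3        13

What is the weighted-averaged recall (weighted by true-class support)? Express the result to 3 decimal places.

Per-class recall (TP/(TP+FN)):
  F: TP=17, FN=9+14=23 → 17/40 = 0.4250
  G: TP=10, FN=1+3=4 → 10/14 = 0.7143
  K: TP=13, FN=15+3=18 → 13/31 = 0.4194
Weighted-recall = Σ (supportᵢ/N)·recallᵢ with N=85: (40/85)·0.4250 + (14/85)·0.7143 + (31/85)·0.4194 = 0.471

0.471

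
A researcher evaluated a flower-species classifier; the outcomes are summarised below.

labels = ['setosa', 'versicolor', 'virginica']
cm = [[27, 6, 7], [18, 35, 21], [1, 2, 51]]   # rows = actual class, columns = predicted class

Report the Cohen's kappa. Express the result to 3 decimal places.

Observed agreement pₒ = trace/N = 113/168 = 0.6726
Expected agreement pₑ = Σ (rowᵢ·colᵢ)/N² = (40·46 + 74·43 + 54·79)/168² = 0.3291
κ = (pₒ − pₑ)/(1 − pₑ) = (0.6726 − 0.3291)/(1 − 0.3291) = 0.512

0.512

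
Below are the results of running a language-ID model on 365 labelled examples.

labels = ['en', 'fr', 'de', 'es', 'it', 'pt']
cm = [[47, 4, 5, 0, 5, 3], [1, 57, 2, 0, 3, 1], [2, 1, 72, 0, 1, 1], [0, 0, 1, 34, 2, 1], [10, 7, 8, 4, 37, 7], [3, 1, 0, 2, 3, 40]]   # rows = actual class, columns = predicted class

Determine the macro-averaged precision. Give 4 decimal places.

0.7848

Per-class precision (TP/(TP+FP)):
  en: TP=47, FP=1+2+0+10+3=16 → 47/63 = 0.74603
  fr: TP=57, FP=4+1+0+7+1=13 → 57/70 = 0.81429
  de: TP=72, FP=5+2+1+8+0=16 → 72/88 = 0.81818
  es: TP=34, FP=0+0+0+4+2=6 → 34/40 = 0.85000
  it: TP=37, FP=5+3+1+2+3=14 → 37/51 = 0.72549
  pt: TP=40, FP=3+1+1+1+7=13 → 40/53 = 0.75472
Macro-precision = mean = (0.74603 + 0.81429 + 0.81818 + 0.85000 + 0.72549 + 0.75472) / 6 = 0.7848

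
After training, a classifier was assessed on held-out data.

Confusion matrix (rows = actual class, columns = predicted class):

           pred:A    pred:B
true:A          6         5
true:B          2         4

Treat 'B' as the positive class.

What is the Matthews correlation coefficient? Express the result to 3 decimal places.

MCC = (TP·TN − FP·FN) / √((TP+FP)(TP+FN)(TN+FP)(TN+FN))
Numerator = 4·6 − 5·2 = 14
Denominator = √(9·6·11·8) = √4752 = 68.9348
MCC = 14 / 68.9348 = 0.203

0.203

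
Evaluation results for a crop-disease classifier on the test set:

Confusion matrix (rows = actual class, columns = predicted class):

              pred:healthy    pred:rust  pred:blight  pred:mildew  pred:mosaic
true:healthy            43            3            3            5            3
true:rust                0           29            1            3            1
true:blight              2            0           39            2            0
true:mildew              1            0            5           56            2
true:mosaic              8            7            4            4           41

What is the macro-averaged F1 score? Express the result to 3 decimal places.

Per-class F1 score (2·TP/(2·TP+FP+FN)):
  healthy: TP=43, FP=0+2+1+8=11, FN=3+3+5+3=14 → 86/111 = 0.7748
  rust: TP=29, FP=3+0+0+7=10, FN=0+1+3+1=5 → 58/73 = 0.7945
  blight: TP=39, FP=3+1+5+4=13, FN=2+0+2+0=4 → 78/95 = 0.8211
  mildew: TP=56, FP=5+3+2+4=14, FN=1+0+5+2=8 → 112/134 = 0.8358
  mosaic: TP=41, FP=3+1+0+2=6, FN=8+7+4+4=23 → 82/111 = 0.7387
Macro-F1 score = mean = (0.7748 + 0.7945 + 0.8211 + 0.8358 + 0.7387) / 5 = 0.793

0.793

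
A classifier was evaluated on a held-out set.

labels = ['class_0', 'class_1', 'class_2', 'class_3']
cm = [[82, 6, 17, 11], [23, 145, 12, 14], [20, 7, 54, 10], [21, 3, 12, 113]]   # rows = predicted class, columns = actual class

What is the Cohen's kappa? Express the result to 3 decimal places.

0.616

Observed agreement pₒ = trace/N = 394/550 = 0.7164
Expected agreement pₑ = Σ (rowᵢ·colᵢ)/N² = (146·116 + 161·194 + 95·91 + 148·149)/550² = 0.2607
κ = (pₒ − pₑ)/(1 − pₑ) = (0.7164 − 0.2607)/(1 − 0.2607) = 0.616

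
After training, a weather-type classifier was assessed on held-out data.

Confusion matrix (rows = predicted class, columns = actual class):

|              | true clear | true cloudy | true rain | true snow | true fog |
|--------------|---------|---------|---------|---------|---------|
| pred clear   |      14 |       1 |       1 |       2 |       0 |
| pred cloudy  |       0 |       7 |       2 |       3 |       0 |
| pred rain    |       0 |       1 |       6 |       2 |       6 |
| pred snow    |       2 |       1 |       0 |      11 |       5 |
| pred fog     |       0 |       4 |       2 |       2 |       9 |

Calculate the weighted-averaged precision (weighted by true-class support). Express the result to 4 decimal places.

0.5824

Per-class precision (TP/(TP+FP)):
  clear: TP=14, FP=1+1+2+0=4 → 14/18 = 0.77778
  cloudy: TP=7, FP=0+2+3+0=5 → 7/12 = 0.58333
  rain: TP=6, FP=0+1+2+6=9 → 6/15 = 0.40000
  snow: TP=11, FP=2+1+0+5=8 → 11/19 = 0.57895
  fog: TP=9, FP=0+4+2+2=8 → 9/17 = 0.52941
Weighted-precision = Σ (supportᵢ/N)·precisionᵢ with N=81: (16/81)·0.77778 + (14/81)·0.58333 + (11/81)·0.40000 + (20/81)·0.57895 + (20/81)·0.52941 = 0.5824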